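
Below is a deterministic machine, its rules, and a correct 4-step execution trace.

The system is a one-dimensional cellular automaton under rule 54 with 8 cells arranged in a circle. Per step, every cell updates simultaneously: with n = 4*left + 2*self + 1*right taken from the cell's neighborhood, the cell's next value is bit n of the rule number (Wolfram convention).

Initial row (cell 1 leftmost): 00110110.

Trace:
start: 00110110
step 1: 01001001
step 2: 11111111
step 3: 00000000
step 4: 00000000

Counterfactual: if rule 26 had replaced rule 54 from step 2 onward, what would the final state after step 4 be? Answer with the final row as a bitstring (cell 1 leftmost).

(re-executing steps 2..4 under rule 26; state before step 2: 01001001)
step 2: 00110110
step 3: 01100101
step 4: 01011000

01011000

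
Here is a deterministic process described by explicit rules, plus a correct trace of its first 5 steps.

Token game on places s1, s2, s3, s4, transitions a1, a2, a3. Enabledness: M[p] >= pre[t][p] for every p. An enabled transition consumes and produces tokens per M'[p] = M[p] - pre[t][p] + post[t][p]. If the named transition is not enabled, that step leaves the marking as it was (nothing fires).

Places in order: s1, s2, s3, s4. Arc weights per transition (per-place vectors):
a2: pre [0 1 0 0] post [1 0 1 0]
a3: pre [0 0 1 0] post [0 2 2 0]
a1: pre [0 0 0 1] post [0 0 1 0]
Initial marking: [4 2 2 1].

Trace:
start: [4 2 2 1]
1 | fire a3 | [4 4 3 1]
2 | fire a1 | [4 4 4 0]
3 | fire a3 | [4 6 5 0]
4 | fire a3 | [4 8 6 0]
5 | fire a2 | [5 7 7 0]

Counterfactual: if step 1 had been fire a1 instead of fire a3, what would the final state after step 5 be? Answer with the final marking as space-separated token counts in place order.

5 5 6 0

(re-executing from step 1 with the substitution; state before step 1: [4 2 2 1])
1 | fire a1 | [4 2 3 0]
2 | fire a1 | [4 2 3 0]
3 | fire a3 | [4 4 4 0]
4 | fire a3 | [4 6 5 0]
5 | fire a2 | [5 5 6 0]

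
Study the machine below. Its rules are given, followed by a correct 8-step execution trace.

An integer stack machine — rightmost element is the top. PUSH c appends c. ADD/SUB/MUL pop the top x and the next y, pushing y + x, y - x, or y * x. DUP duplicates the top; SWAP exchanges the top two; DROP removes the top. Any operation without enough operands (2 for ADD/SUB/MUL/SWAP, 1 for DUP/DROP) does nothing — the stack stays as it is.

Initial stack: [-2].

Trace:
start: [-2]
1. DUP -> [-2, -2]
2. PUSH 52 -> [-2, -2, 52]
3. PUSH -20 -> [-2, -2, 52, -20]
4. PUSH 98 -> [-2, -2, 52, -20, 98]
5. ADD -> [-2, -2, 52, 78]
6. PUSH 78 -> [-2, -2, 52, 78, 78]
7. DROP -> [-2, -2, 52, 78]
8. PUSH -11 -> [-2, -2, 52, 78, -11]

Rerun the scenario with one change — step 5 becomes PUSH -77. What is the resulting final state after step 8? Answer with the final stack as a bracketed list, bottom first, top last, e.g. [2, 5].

[-2, -2, 52, -20, 98, -77, -11]

(re-executing from step 5 with the substitution; state before step 5: [-2, -2, 52, -20, 98])
5. PUSH -77 -> [-2, -2, 52, -20, 98, -77]
6. PUSH 78 -> [-2, -2, 52, -20, 98, -77, 78]
7. DROP -> [-2, -2, 52, -20, 98, -77]
8. PUSH -11 -> [-2, -2, 52, -20, 98, -77, -11]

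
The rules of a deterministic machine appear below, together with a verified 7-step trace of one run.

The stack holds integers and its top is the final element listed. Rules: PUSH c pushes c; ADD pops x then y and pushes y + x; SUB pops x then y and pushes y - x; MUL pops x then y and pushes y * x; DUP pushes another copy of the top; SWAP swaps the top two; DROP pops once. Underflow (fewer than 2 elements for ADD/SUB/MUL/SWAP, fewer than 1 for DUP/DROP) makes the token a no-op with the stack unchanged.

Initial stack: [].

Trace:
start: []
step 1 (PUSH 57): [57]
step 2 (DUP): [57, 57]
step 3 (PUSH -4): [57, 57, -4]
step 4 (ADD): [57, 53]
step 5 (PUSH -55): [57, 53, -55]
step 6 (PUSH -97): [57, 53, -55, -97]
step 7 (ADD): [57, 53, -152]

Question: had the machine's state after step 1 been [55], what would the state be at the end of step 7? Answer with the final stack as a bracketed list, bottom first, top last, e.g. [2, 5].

[55, 51, -152]

state after step 1 := [55]
step 2 (DUP): [55, 55]
step 3 (PUSH -4): [55, 55, -4]
step 4 (ADD): [55, 51]
step 5 (PUSH -55): [55, 51, -55]
step 6 (PUSH -97): [55, 51, -55, -97]
step 7 (ADD): [55, 51, -152]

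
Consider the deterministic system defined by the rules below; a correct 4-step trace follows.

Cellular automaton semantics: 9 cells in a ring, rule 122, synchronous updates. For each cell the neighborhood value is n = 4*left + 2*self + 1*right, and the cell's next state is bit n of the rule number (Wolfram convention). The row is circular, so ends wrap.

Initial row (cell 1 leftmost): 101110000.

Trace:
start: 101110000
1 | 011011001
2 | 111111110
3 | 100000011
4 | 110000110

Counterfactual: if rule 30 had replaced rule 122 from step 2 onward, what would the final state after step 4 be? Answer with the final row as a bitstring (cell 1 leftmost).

(re-executing steps 2..4 under rule 30; state before step 2: 011011001)
2 | 010010111
3 | 011110100
4 | 110000110

110000110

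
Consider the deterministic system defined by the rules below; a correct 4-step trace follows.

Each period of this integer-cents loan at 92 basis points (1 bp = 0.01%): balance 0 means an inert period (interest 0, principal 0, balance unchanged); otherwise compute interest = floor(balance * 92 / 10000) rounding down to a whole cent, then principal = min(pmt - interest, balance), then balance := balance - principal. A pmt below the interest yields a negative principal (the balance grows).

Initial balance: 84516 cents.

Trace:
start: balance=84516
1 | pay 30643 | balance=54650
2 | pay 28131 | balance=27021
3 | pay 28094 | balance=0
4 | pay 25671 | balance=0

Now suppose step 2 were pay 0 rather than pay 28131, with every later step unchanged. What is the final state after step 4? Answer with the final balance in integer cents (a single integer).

2147

(re-executing from step 2 with the substitution; state before step 2: balance=54650)
2 | pay 0 | balance=55152
3 | pay 28094 | balance=27565
4 | pay 25671 | balance=2147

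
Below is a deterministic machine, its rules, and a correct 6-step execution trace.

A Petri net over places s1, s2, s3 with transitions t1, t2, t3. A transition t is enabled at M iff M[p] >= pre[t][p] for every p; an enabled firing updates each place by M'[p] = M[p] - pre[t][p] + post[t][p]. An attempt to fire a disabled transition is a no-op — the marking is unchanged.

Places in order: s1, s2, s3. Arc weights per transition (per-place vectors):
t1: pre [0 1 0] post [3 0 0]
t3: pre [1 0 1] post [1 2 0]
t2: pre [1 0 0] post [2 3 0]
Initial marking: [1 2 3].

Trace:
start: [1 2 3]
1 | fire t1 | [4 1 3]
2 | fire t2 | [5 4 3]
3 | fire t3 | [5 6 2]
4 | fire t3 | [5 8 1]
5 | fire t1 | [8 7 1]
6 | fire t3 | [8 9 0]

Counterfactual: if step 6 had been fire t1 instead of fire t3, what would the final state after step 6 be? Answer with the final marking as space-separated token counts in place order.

(re-executing from step 6 with the substitution; state before step 6: [8 7 1])
6 | fire t1 | [11 6 1]

11 6 1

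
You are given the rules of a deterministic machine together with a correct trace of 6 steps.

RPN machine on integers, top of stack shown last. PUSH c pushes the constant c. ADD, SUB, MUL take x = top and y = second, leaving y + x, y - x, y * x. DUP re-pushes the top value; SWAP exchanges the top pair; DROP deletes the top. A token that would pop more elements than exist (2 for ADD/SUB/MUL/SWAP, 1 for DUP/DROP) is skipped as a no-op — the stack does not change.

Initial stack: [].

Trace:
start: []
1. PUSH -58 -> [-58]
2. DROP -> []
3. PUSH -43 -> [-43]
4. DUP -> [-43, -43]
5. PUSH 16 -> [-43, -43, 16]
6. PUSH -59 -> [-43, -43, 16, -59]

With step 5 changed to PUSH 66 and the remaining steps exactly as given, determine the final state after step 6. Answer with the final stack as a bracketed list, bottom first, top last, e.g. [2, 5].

(re-executing from step 5 with the substitution; state before step 5: [-43, -43])
5. PUSH 66 -> [-43, -43, 66]
6. PUSH -59 -> [-43, -43, 66, -59]

[-43, -43, 66, -59]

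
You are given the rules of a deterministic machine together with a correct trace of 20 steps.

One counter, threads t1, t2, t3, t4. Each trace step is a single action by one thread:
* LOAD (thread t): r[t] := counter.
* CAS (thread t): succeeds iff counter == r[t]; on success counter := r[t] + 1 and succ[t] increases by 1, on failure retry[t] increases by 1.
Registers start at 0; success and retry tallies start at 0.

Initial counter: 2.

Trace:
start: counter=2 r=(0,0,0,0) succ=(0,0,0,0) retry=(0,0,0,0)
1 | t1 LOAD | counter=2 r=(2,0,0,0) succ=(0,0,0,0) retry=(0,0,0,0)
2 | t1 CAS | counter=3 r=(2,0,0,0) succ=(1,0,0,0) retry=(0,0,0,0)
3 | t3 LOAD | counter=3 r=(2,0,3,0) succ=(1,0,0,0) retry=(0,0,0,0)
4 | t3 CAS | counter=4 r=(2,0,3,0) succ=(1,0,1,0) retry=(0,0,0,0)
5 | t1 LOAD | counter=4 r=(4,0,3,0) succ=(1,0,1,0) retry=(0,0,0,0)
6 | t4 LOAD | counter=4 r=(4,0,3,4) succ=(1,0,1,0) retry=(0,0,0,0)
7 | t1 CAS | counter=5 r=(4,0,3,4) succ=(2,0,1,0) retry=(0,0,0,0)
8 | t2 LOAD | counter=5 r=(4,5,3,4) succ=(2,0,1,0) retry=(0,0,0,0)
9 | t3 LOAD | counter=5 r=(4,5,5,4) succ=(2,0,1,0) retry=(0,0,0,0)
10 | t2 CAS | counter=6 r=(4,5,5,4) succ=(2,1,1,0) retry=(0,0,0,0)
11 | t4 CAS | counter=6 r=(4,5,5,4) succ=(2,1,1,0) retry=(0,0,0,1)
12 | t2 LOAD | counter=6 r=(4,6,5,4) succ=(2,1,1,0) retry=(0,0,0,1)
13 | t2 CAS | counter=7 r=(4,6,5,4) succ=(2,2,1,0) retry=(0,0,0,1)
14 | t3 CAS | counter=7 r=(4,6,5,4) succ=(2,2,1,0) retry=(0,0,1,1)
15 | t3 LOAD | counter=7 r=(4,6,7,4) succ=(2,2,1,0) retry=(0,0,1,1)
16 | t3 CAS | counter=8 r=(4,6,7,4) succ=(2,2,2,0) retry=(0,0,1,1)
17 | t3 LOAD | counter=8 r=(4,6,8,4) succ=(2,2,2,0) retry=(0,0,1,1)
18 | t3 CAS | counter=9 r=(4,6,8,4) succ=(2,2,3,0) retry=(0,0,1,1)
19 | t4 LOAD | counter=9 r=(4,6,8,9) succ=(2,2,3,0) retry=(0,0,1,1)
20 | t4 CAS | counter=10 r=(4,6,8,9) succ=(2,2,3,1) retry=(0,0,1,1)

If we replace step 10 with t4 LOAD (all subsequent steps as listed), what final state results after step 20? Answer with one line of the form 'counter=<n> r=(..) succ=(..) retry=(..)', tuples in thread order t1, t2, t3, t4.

(re-executing from step 10 with the substitution; state before step 10: counter=5 r=(4,5,5,4) succ=(2,0,1,0) retry=(0,0,0,0))
10 | t4 LOAD | counter=5 r=(4,5,5,5) succ=(2,0,1,0) retry=(0,0,0,0)
11 | t4 CAS | counter=6 r=(4,5,5,5) succ=(2,0,1,1) retry=(0,0,0,0)
12 | t2 LOAD | counter=6 r=(4,6,5,5) succ=(2,0,1,1) retry=(0,0,0,0)
13 | t2 CAS | counter=7 r=(4,6,5,5) succ=(2,1,1,1) retry=(0,0,0,0)
14 | t3 CAS | counter=7 r=(4,6,5,5) succ=(2,1,1,1) retry=(0,0,1,0)
15 | t3 LOAD | counter=7 r=(4,6,7,5) succ=(2,1,1,1) retry=(0,0,1,0)
16 | t3 CAS | counter=8 r=(4,6,7,5) succ=(2,1,2,1) retry=(0,0,1,0)
17 | t3 LOAD | counter=8 r=(4,6,8,5) succ=(2,1,2,1) retry=(0,0,1,0)
18 | t3 CAS | counter=9 r=(4,6,8,5) succ=(2,1,3,1) retry=(0,0,1,0)
19 | t4 LOAD | counter=9 r=(4,6,8,9) succ=(2,1,3,1) retry=(0,0,1,0)
20 | t4 CAS | counter=10 r=(4,6,8,9) succ=(2,1,3,2) retry=(0,0,1,0)

counter=10 r=(4,6,8,9) succ=(2,1,3,2) retry=(0,0,1,0)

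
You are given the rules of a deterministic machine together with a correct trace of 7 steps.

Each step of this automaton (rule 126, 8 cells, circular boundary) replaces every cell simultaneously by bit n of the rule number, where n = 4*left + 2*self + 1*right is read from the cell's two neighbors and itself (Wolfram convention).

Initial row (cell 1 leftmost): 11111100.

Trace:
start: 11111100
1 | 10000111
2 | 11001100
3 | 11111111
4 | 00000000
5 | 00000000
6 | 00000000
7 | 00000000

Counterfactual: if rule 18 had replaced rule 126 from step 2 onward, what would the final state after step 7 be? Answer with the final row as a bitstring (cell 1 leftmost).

(re-executing steps 2..7 under rule 18; state before step 2: 10000111)
2 | 01001000
3 | 10110100
4 | 00000011
5 | 10000100
6 | 01001011
7 | 00110000

00110000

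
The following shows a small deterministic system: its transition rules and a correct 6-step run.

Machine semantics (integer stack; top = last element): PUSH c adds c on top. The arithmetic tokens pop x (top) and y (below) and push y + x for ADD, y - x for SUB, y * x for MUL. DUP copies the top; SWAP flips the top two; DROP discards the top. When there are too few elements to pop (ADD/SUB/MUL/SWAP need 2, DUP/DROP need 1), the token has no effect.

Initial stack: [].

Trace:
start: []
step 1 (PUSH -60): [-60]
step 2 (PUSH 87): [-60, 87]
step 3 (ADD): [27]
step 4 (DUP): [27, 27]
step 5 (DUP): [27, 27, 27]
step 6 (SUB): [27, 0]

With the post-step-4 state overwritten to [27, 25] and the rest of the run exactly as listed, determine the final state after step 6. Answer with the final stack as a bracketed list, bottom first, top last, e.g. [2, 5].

[27, 0]

state after step 4 := [27, 25]
step 5 (DUP): [27, 25, 25]
step 6 (SUB): [27, 0]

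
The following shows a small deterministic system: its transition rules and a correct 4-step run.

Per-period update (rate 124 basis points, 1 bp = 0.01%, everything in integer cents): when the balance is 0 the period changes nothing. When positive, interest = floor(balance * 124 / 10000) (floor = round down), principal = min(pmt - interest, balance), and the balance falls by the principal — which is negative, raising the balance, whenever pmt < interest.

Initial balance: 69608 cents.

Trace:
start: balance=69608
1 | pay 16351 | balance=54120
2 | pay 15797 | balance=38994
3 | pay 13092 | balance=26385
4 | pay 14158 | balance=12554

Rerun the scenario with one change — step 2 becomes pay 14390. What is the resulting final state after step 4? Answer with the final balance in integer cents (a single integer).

13995

(re-executing from step 2 with the substitution; state before step 2: balance=54120)
2 | pay 14390 | balance=40401
3 | pay 13092 | balance=27809
4 | pay 14158 | balance=13995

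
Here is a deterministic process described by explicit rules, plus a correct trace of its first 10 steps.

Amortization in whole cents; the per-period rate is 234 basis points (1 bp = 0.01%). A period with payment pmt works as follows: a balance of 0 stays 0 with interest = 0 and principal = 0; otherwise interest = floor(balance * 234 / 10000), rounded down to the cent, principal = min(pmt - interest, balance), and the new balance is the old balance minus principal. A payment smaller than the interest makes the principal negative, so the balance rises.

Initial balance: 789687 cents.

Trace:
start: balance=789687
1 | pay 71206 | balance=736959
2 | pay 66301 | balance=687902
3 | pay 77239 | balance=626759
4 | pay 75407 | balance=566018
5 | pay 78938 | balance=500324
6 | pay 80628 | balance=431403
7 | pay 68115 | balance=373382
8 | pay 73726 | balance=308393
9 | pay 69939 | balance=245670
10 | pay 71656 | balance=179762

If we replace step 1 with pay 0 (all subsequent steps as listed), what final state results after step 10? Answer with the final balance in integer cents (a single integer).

(re-executing from step 1 with the substitution; state before step 1: balance=789687)
1 | pay 0 | balance=808165
2 | pay 66301 | balance=760775
3 | pay 77239 | balance=701338
4 | pay 75407 | balance=642342
5 | pay 78938 | balance=578434
6 | pay 80628 | balance=511341
7 | pay 68115 | balance=455191
8 | pay 73726 | balance=392116
9 | pay 69939 | balance=331352
10 | pay 71656 | balance=267449

267449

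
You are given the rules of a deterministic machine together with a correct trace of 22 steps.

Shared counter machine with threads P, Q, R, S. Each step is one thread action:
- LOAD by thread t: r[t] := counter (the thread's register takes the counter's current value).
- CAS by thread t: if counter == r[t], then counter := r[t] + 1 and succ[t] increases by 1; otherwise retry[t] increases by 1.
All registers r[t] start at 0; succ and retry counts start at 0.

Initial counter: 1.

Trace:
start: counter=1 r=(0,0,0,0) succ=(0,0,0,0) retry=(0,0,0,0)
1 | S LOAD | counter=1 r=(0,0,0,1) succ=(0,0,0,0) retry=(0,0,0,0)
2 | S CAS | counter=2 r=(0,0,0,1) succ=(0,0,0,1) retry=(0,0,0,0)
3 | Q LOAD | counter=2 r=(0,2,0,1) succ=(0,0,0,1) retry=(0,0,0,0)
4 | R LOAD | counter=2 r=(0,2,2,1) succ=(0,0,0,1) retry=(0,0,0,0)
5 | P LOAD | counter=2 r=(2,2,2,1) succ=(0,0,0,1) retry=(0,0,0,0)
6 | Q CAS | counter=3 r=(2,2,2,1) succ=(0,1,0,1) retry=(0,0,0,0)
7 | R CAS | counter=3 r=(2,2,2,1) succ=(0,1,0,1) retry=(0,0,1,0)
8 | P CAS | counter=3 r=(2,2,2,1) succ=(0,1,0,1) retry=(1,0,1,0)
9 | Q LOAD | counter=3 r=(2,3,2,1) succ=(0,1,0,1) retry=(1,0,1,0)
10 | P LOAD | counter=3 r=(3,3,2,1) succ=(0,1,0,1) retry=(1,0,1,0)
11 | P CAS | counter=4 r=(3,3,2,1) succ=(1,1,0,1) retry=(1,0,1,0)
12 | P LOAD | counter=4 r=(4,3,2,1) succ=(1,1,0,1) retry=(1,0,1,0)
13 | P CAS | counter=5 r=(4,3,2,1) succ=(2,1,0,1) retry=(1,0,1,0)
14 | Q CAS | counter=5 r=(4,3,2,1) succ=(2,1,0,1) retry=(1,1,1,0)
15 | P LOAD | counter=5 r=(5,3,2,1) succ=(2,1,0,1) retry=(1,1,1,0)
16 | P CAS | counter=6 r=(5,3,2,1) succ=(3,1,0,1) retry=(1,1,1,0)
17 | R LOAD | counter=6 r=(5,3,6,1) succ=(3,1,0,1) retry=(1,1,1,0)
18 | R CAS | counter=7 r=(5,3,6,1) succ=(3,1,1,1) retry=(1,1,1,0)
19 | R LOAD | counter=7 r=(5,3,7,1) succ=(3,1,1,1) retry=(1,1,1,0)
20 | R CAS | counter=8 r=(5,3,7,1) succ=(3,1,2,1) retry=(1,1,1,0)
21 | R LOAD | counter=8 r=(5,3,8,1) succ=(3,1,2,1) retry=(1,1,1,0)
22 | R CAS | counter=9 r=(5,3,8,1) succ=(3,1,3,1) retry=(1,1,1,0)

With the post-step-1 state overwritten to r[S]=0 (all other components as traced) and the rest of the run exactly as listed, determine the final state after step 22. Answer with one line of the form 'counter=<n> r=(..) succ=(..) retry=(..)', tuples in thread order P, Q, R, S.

counter=8 r=(4,2,7,0) succ=(3,1,3,0) retry=(1,1,1,1)

state after step 1 := counter=1 r=(0,0,0,0) succ=(0,0,0,0) retry=(0,0,0,0)
2 | S CAS | counter=1 r=(0,0,0,0) succ=(0,0,0,0) retry=(0,0,0,1)
3 | Q LOAD | counter=1 r=(0,1,0,0) succ=(0,0,0,0) retry=(0,0,0,1)
4 | R LOAD | counter=1 r=(0,1,1,0) succ=(0,0,0,0) retry=(0,0,0,1)
5 | P LOAD | counter=1 r=(1,1,1,0) succ=(0,0,0,0) retry=(0,0,0,1)
6 | Q CAS | counter=2 r=(1,1,1,0) succ=(0,1,0,0) retry=(0,0,0,1)
7 | R CAS | counter=2 r=(1,1,1,0) succ=(0,1,0,0) retry=(0,0,1,1)
8 | P CAS | counter=2 r=(1,1,1,0) succ=(0,1,0,0) retry=(1,0,1,1)
9 | Q LOAD | counter=2 r=(1,2,1,0) succ=(0,1,0,0) retry=(1,0,1,1)
10 | P LOAD | counter=2 r=(2,2,1,0) succ=(0,1,0,0) retry=(1,0,1,1)
11 | P CAS | counter=3 r=(2,2,1,0) succ=(1,1,0,0) retry=(1,0,1,1)
12 | P LOAD | counter=3 r=(3,2,1,0) succ=(1,1,0,0) retry=(1,0,1,1)
13 | P CAS | counter=4 r=(3,2,1,0) succ=(2,1,0,0) retry=(1,0,1,1)
14 | Q CAS | counter=4 r=(3,2,1,0) succ=(2,1,0,0) retry=(1,1,1,1)
15 | P LOAD | counter=4 r=(4,2,1,0) succ=(2,1,0,0) retry=(1,1,1,1)
16 | P CAS | counter=5 r=(4,2,1,0) succ=(3,1,0,0) retry=(1,1,1,1)
17 | R LOAD | counter=5 r=(4,2,5,0) succ=(3,1,0,0) retry=(1,1,1,1)
18 | R CAS | counter=6 r=(4,2,5,0) succ=(3,1,1,0) retry=(1,1,1,1)
19 | R LOAD | counter=6 r=(4,2,6,0) succ=(3,1,1,0) retry=(1,1,1,1)
20 | R CAS | counter=7 r=(4,2,6,0) succ=(3,1,2,0) retry=(1,1,1,1)
21 | R LOAD | counter=7 r=(4,2,7,0) succ=(3,1,2,0) retry=(1,1,1,1)
22 | R CAS | counter=8 r=(4,2,7,0) succ=(3,1,3,0) retry=(1,1,1,1)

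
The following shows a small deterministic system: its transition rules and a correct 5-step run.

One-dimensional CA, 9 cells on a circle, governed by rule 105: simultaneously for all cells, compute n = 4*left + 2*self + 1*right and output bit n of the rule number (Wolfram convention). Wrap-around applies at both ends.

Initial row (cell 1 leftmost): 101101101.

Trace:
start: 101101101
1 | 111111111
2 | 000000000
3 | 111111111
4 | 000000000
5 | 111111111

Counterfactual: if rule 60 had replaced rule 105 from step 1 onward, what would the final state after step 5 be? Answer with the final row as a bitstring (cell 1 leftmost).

(re-executing steps 1..5 under rule 60; state before step 1: 101101101)
1 | 011011011
2 | 110110110
3 | 101101101
4 | 011011011
5 | 110110110

110110110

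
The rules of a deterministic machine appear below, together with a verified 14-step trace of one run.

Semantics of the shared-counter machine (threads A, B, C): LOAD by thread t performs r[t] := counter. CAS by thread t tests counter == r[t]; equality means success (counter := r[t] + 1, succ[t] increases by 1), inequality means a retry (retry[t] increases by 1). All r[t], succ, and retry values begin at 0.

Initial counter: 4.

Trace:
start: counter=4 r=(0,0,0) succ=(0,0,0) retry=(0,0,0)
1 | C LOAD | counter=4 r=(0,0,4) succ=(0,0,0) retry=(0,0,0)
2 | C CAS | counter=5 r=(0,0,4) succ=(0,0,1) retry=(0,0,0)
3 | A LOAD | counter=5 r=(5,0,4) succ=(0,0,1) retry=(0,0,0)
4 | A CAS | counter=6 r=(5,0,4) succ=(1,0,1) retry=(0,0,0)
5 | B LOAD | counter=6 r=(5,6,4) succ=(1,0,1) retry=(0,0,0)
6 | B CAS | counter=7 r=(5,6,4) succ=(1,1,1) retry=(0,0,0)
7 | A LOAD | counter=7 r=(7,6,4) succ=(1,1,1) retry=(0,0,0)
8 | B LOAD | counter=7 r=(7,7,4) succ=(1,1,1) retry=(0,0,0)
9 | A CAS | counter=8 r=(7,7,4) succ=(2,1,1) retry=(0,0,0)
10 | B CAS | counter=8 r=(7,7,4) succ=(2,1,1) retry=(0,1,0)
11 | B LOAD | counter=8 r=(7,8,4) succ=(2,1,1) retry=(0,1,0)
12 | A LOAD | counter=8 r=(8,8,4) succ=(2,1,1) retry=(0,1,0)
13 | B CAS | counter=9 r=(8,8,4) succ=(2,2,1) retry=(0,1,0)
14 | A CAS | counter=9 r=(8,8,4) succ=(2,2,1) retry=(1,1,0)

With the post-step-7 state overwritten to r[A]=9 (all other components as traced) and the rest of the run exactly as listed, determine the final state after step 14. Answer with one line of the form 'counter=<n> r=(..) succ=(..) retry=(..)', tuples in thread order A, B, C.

state after step 7 := counter=7 r=(9,6,4) succ=(1,1,1) retry=(0,0,0)
8 | B LOAD | counter=7 r=(9,7,4) succ=(1,1,1) retry=(0,0,0)
9 | A CAS | counter=7 r=(9,7,4) succ=(1,1,1) retry=(1,0,0)
10 | B CAS | counter=8 r=(9,7,4) succ=(1,2,1) retry=(1,0,0)
11 | B LOAD | counter=8 r=(9,8,4) succ=(1,2,1) retry=(1,0,0)
12 | A LOAD | counter=8 r=(8,8,4) succ=(1,2,1) retry=(1,0,0)
13 | B CAS | counter=9 r=(8,8,4) succ=(1,3,1) retry=(1,0,0)
14 | A CAS | counter=9 r=(8,8,4) succ=(1,3,1) retry=(2,0,0)

counter=9 r=(8,8,4) succ=(1,3,1) retry=(2,0,0)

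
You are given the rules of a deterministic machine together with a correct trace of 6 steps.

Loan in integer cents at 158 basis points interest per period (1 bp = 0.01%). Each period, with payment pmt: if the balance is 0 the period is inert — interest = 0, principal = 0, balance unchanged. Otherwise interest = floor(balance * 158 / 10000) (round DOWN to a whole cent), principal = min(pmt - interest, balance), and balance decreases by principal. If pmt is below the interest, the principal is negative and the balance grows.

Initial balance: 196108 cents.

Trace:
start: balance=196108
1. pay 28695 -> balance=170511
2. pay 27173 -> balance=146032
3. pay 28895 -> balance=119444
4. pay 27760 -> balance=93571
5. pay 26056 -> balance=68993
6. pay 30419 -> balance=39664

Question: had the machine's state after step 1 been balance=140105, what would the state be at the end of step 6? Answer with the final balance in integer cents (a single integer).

state after step 1 := balance=140105
2. pay 27173 -> balance=115145
3. pay 28895 -> balance=88069
4. pay 27760 -> balance=61700
5. pay 26056 -> balance=36618
6. pay 30419 -> balance=6777

6777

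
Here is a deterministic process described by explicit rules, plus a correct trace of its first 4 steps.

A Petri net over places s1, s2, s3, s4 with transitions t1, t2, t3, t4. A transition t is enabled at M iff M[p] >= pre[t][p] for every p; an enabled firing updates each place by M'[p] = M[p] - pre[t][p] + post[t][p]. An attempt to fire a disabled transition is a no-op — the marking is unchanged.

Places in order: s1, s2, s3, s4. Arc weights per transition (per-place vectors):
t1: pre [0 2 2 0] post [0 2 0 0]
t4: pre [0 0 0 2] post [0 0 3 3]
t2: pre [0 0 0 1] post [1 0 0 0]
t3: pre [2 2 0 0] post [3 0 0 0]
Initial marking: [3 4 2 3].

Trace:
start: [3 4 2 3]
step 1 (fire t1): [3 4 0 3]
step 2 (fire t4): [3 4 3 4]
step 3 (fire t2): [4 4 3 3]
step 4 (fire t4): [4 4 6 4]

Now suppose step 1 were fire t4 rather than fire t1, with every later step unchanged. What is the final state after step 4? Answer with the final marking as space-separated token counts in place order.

4 4 11 5

(re-executing from step 1 with the substitution; state before step 1: [3 4 2 3])
step 1 (fire t4): [3 4 5 4]
step 2 (fire t4): [3 4 8 5]
step 3 (fire t2): [4 4 8 4]
step 4 (fire t4): [4 4 11 5]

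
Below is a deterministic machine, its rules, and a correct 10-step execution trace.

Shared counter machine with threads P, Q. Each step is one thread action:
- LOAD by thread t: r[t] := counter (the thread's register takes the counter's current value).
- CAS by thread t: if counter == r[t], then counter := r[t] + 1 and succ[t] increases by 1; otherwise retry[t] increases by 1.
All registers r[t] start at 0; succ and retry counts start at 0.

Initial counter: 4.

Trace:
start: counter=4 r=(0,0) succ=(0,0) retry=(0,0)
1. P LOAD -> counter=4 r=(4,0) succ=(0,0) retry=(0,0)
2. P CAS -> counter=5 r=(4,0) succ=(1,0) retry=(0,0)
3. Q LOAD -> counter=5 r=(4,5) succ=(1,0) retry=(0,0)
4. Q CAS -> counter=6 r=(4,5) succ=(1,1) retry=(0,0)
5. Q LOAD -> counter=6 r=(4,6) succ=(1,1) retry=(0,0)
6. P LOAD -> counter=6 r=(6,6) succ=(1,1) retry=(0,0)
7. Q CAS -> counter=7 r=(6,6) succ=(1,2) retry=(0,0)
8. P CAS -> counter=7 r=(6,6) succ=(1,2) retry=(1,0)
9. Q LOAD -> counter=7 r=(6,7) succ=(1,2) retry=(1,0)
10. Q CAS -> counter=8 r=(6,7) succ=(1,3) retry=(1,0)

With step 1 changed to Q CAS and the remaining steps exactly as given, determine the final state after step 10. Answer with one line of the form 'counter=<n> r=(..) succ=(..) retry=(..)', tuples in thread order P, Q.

(re-executing from step 1 with the substitution; state before step 1: counter=4 r=(0,0) succ=(0,0) retry=(0,0))
1. Q CAS -> counter=4 r=(0,0) succ=(0,0) retry=(0,1)
2. P CAS -> counter=4 r=(0,0) succ=(0,0) retry=(1,1)
3. Q LOAD -> counter=4 r=(0,4) succ=(0,0) retry=(1,1)
4. Q CAS -> counter=5 r=(0,4) succ=(0,1) retry=(1,1)
5. Q LOAD -> counter=5 r=(0,5) succ=(0,1) retry=(1,1)
6. P LOAD -> counter=5 r=(5,5) succ=(0,1) retry=(1,1)
7. Q CAS -> counter=6 r=(5,5) succ=(0,2) retry=(1,1)
8. P CAS -> counter=6 r=(5,5) succ=(0,2) retry=(2,1)
9. Q LOAD -> counter=6 r=(5,6) succ=(0,2) retry=(2,1)
10. Q CAS -> counter=7 r=(5,6) succ=(0,3) retry=(2,1)

counter=7 r=(5,6) succ=(0,3) retry=(2,1)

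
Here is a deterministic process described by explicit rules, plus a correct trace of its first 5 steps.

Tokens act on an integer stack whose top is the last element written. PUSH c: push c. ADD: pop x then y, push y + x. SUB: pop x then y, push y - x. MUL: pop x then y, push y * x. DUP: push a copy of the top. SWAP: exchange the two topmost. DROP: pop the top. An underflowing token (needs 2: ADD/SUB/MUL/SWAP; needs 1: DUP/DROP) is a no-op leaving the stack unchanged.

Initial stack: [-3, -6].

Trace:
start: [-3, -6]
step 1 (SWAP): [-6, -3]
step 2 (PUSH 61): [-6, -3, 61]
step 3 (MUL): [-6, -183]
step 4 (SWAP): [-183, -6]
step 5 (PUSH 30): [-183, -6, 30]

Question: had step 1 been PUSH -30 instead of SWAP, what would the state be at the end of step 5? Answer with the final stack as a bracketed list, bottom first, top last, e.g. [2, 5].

(re-executing from step 1 with the substitution; state before step 1: [-3, -6])
step 1 (PUSH -30): [-3, -6, -30]
step 2 (PUSH 61): [-3, -6, -30, 61]
step 3 (MUL): [-3, -6, -1830]
step 4 (SWAP): [-3, -1830, -6]
step 5 (PUSH 30): [-3, -1830, -6, 30]

[-3, -1830, -6, 30]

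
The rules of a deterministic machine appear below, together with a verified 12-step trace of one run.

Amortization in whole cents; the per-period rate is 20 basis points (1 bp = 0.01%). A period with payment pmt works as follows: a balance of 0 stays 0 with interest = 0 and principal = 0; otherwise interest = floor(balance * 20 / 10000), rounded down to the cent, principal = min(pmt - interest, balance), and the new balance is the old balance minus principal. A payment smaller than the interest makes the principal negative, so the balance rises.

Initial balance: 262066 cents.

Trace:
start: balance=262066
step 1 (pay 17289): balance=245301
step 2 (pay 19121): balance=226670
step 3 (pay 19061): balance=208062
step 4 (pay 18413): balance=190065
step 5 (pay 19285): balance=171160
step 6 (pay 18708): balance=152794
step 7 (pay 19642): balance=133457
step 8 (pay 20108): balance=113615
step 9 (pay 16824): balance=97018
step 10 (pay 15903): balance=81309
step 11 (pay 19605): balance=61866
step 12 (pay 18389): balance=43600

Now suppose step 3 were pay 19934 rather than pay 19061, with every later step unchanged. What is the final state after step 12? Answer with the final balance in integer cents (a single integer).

42710

(re-executing from step 3 with the substitution; state before step 3: balance=226670)
step 3 (pay 19934): balance=207189
step 4 (pay 18413): balance=189190
step 5 (pay 19285): balance=170283
step 6 (pay 18708): balance=151915
step 7 (pay 19642): balance=132576
step 8 (pay 20108): balance=112733
step 9 (pay 16824): balance=96134
step 10 (pay 15903): balance=80423
step 11 (pay 19605): balance=60978
step 12 (pay 18389): balance=42710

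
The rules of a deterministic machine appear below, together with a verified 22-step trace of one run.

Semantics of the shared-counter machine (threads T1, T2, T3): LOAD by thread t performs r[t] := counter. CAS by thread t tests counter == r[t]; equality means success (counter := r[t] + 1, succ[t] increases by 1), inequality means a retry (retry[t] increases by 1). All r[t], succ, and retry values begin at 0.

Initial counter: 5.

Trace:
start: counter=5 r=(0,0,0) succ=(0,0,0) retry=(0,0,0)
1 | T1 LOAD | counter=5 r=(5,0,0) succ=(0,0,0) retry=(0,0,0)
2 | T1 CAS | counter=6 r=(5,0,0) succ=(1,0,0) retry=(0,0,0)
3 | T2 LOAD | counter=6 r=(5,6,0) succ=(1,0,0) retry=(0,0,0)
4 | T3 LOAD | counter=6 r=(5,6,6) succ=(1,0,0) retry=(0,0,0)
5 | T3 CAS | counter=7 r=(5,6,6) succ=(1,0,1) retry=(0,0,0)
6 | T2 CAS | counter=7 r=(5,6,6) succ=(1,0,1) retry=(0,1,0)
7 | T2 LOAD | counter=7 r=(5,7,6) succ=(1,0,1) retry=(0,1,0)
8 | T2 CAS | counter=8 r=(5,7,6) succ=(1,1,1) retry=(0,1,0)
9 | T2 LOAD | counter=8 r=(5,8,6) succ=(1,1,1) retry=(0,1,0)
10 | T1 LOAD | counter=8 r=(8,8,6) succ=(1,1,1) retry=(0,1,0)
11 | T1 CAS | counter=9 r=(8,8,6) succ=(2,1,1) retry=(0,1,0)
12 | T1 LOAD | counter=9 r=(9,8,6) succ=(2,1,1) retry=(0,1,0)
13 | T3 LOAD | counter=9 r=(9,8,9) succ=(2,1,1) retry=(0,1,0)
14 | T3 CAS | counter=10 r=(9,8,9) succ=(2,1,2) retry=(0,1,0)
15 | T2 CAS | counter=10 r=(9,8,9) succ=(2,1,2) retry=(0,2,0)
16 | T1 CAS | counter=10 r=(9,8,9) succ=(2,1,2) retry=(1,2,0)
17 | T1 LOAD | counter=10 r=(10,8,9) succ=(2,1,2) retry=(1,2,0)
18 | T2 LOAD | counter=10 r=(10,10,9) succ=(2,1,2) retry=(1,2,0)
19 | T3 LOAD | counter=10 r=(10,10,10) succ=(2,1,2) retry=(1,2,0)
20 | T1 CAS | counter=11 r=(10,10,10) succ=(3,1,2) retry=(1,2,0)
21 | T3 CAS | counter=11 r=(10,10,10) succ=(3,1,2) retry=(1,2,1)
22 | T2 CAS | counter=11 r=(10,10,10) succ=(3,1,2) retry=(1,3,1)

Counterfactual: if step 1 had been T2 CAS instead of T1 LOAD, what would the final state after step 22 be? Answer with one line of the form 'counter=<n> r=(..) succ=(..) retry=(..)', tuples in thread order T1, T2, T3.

counter=10 r=(9,9,9) succ=(2,1,2) retry=(2,4,1)

(re-executing from step 1 with the substitution; state before step 1: counter=5 r=(0,0,0) succ=(0,0,0) retry=(0,0,0))
1 | T2 CAS | counter=5 r=(0,0,0) succ=(0,0,0) retry=(0,1,0)
2 | T1 CAS | counter=5 r=(0,0,0) succ=(0,0,0) retry=(1,1,0)
3 | T2 LOAD | counter=5 r=(0,5,0) succ=(0,0,0) retry=(1,1,0)
4 | T3 LOAD | counter=5 r=(0,5,5) succ=(0,0,0) retry=(1,1,0)
5 | T3 CAS | counter=6 r=(0,5,5) succ=(0,0,1) retry=(1,1,0)
6 | T2 CAS | counter=6 r=(0,5,5) succ=(0,0,1) retry=(1,2,0)
7 | T2 LOAD | counter=6 r=(0,6,5) succ=(0,0,1) retry=(1,2,0)
8 | T2 CAS | counter=7 r=(0,6,5) succ=(0,1,1) retry=(1,2,0)
9 | T2 LOAD | counter=7 r=(0,7,5) succ=(0,1,1) retry=(1,2,0)
10 | T1 LOAD | counter=7 r=(7,7,5) succ=(0,1,1) retry=(1,2,0)
11 | T1 CAS | counter=8 r=(7,7,5) succ=(1,1,1) retry=(1,2,0)
12 | T1 LOAD | counter=8 r=(8,7,5) succ=(1,1,1) retry=(1,2,0)
13 | T3 LOAD | counter=8 r=(8,7,8) succ=(1,1,1) retry=(1,2,0)
14 | T3 CAS | counter=9 r=(8,7,8) succ=(1,1,2) retry=(1,2,0)
15 | T2 CAS | counter=9 r=(8,7,8) succ=(1,1,2) retry=(1,3,0)
16 | T1 CAS | counter=9 r=(8,7,8) succ=(1,1,2) retry=(2,3,0)
17 | T1 LOAD | counter=9 r=(9,7,8) succ=(1,1,2) retry=(2,3,0)
18 | T2 LOAD | counter=9 r=(9,9,8) succ=(1,1,2) retry=(2,3,0)
19 | T3 LOAD | counter=9 r=(9,9,9) succ=(1,1,2) retry=(2,3,0)
20 | T1 CAS | counter=10 r=(9,9,9) succ=(2,1,2) retry=(2,3,0)
21 | T3 CAS | counter=10 r=(9,9,9) succ=(2,1,2) retry=(2,3,1)
22 | T2 CAS | counter=10 r=(9,9,9) succ=(2,1,2) retry=(2,4,1)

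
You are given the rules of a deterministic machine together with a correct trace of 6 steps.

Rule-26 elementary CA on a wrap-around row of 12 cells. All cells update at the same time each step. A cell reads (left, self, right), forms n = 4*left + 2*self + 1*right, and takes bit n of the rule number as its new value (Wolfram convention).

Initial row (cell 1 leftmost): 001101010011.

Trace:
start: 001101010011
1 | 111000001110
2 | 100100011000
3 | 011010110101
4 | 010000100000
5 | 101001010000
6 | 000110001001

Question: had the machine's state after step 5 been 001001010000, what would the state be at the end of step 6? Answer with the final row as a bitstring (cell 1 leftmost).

010110001000

state after step 5 := 001001010000
6 | 010110001000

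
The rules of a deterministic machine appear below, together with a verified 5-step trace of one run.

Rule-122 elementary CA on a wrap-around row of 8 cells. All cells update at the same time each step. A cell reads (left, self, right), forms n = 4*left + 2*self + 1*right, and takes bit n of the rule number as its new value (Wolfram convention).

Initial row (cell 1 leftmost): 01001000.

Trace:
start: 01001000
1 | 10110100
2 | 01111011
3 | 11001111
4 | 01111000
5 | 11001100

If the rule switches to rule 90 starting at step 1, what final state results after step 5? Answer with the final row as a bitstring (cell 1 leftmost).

(re-executing steps 1..5 under rule 90; state before step 1: 01001000)
1 | 10110100
2 | 00110011
3 | 11111111
4 | 00000000
5 | 00000000

00000000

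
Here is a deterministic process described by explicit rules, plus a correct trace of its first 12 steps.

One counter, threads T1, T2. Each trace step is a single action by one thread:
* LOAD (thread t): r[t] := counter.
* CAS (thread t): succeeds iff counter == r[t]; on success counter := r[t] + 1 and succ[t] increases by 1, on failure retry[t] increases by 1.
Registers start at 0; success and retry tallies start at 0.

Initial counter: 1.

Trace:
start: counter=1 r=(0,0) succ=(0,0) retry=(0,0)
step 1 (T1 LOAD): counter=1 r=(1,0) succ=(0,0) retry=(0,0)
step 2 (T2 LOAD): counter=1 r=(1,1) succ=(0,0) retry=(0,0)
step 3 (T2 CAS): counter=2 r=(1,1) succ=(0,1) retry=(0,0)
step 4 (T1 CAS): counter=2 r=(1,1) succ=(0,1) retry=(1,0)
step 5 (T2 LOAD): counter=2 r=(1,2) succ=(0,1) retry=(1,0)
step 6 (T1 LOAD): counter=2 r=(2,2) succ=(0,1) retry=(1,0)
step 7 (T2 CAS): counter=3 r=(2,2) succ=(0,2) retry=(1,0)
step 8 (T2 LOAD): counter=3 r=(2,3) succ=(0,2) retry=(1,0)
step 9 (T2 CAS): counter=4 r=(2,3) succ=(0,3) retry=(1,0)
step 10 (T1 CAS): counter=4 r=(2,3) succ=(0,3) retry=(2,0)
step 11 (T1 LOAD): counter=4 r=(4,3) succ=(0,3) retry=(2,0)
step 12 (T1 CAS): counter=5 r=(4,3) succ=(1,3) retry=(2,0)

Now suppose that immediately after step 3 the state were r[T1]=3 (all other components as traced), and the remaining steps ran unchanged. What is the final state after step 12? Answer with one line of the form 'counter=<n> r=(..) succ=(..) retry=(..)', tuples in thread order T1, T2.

state after step 3 := counter=2 r=(3,1) succ=(0,1) retry=(0,0)
step 4 (T1 CAS): counter=2 r=(3,1) succ=(0,1) retry=(1,0)
step 5 (T2 LOAD): counter=2 r=(3,2) succ=(0,1) retry=(1,0)
step 6 (T1 LOAD): counter=2 r=(2,2) succ=(0,1) retry=(1,0)
step 7 (T2 CAS): counter=3 r=(2,2) succ=(0,2) retry=(1,0)
step 8 (T2 LOAD): counter=3 r=(2,3) succ=(0,2) retry=(1,0)
step 9 (T2 CAS): counter=4 r=(2,3) succ=(0,3) retry=(1,0)
step 10 (T1 CAS): counter=4 r=(2,3) succ=(0,3) retry=(2,0)
step 11 (T1 LOAD): counter=4 r=(4,3) succ=(0,3) retry=(2,0)
step 12 (T1 CAS): counter=5 r=(4,3) succ=(1,3) retry=(2,0)

counter=5 r=(4,3) succ=(1,3) retry=(2,0)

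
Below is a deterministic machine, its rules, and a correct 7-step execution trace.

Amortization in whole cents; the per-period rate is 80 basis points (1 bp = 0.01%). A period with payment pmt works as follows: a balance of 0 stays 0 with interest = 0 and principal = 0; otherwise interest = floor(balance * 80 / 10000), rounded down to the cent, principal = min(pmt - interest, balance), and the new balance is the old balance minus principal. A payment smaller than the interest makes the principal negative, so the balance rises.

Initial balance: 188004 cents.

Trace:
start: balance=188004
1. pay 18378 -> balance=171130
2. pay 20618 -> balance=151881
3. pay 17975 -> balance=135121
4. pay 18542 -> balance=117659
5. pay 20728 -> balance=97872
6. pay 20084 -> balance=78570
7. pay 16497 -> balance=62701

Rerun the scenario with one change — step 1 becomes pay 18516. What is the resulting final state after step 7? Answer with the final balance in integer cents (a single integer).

62555

(re-executing from step 1 with the substitution; state before step 1: balance=188004)
1. pay 18516 -> balance=170992
2. pay 20618 -> balance=151741
3. pay 17975 -> balance=134979
4. pay 18542 -> balance=117516
5. pay 20728 -> balance=97728
6. pay 20084 -> balance=78425
7. pay 16497 -> balance=62555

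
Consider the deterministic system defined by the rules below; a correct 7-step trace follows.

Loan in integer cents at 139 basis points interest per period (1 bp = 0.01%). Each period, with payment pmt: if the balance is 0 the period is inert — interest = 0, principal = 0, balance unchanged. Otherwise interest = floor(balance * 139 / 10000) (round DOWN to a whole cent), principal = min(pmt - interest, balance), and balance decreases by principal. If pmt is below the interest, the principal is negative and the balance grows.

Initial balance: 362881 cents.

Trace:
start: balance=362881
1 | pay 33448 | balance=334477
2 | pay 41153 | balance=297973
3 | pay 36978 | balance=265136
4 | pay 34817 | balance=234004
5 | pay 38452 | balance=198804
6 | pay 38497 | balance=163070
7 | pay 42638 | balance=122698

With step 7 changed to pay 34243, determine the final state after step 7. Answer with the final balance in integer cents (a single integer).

(re-executing from step 7 with the substitution; state before step 7: balance=163070)
7 | pay 34243 | balance=131093

131093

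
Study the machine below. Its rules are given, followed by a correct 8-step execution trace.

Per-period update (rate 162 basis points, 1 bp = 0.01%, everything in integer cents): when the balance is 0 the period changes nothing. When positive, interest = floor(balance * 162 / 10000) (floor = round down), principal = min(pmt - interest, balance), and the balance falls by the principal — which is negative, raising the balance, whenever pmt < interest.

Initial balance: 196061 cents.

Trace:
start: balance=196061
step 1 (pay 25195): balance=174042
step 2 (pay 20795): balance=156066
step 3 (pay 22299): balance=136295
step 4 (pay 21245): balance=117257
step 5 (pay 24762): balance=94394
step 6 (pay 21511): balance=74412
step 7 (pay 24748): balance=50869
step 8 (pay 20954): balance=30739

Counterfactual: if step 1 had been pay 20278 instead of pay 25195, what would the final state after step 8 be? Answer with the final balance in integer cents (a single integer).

(re-executing from step 1 with the substitution; state before step 1: balance=196061)
step 1 (pay 20278): balance=178959
step 2 (pay 20795): balance=161063
step 3 (pay 22299): balance=141373
step 4 (pay 21245): balance=122418
step 5 (pay 24762): balance=99639
step 6 (pay 21511): balance=79742
step 7 (pay 24748): balance=56285
step 8 (pay 20954): balance=36242

36242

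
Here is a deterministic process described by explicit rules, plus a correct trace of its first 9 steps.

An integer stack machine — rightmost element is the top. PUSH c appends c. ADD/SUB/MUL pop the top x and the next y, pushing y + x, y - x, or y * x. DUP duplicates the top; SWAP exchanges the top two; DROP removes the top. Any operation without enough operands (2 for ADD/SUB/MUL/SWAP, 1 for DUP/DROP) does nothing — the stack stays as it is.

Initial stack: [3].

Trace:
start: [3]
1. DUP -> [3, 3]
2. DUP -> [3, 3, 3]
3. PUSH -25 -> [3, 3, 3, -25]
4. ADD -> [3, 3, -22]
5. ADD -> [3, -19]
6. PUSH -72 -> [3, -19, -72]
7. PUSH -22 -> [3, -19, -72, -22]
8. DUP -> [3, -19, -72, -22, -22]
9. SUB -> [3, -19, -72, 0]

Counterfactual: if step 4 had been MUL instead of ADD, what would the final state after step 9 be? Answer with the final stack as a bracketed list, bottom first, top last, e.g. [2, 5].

(re-executing from step 4 with the substitution; state before step 4: [3, 3, 3, -25])
4. MUL -> [3, 3, -75]
5. ADD -> [3, -72]
6. PUSH -72 -> [3, -72, -72]
7. PUSH -22 -> [3, -72, -72, -22]
8. DUP -> [3, -72, -72, -22, -22]
9. SUB -> [3, -72, -72, 0]

[3, -72, -72, 0]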